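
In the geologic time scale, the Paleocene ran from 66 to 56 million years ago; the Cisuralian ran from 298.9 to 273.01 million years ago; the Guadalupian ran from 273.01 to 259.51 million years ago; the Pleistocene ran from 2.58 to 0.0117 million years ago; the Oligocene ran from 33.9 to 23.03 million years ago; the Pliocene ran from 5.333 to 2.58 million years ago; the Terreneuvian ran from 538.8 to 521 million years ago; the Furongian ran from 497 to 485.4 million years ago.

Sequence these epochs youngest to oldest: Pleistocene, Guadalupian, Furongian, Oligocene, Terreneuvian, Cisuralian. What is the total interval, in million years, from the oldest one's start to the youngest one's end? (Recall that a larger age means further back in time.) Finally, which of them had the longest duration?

Pleistocene, Oligocene, Guadalupian, Cisuralian, Furongian, Terreneuvian; total span 538.7883 Myr; longest is Cisuralian

Start ages (Ma): Terreneuvian 538.8, Furongian 497, Cisuralian 298.9, Guadalupian 273.01, Oligocene 33.9, Pleistocene 2.58.
Ordered youngest to oldest: Pleistocene, Oligocene, Guadalupian, Cisuralian, Furongian, Terreneuvian.
Span = 538.8 − 0.0117 = 538.7883 Myr.
Durations: Terreneuvian 17.8, Oligocene 10.87, Pleistocene 2.5683, Guadalupian 13.5, Furongian 11.6, Cisuralian 25.89 → longest is Cisuralian (25.89 Myr).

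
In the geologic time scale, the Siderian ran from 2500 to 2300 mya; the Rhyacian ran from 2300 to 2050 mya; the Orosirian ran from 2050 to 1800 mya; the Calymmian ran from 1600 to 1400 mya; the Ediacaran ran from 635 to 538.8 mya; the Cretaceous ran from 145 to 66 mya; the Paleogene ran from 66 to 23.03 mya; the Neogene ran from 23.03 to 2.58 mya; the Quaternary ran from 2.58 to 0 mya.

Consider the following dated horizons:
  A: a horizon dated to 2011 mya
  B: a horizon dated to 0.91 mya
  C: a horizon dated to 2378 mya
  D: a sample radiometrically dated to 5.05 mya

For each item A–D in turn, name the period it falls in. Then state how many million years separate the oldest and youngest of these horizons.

A — Orosirian; B — Quaternary; C — Siderian; D — Neogene; span 2377.09 million years

Match each age against the start–end ranges in the excerpt: A = 2011 Ma → Orosirian (2050–1800); B = 0.91 Ma → Quaternary (2.58–0); C = 2378 Ma → Siderian (2500–2300); D = 5.05 Ma → Neogene (23.03–2.58).
The largest age is 2378 Ma and the smallest is 0.91 Ma; their difference is 2377.09 Myr.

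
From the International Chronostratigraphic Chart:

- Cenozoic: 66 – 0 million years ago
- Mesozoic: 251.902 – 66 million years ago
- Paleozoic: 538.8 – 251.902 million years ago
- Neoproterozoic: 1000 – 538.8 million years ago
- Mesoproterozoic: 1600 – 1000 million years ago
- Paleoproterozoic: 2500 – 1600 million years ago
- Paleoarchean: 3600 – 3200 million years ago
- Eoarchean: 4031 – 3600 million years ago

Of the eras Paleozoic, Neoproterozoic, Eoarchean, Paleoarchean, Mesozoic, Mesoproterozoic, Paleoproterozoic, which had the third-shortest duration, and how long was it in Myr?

Paleoarchean, 400 million years

Start − end for each: Paleozoic 538.8 − 251.902 = 286.898; Neoproterozoic 1000 − 538.8 = 461.2; Eoarchean 4031 − 3600 = 431; Paleoarchean 3600 − 3200 = 400; Mesozoic 251.902 − 66 = 185.902; Mesoproterozoic 1600 − 1000 = 600; Paleoproterozoic 2500 − 1600 = 900.
Ranking these from shortest: Mesozoic < Paleozoic < Paleoarchean < Eoarchean < Neoproterozoic < Mesoproterozoic < Paleoproterozoic.
Position 3 in that ranking is Paleoarchean, which lasted 400 Myr.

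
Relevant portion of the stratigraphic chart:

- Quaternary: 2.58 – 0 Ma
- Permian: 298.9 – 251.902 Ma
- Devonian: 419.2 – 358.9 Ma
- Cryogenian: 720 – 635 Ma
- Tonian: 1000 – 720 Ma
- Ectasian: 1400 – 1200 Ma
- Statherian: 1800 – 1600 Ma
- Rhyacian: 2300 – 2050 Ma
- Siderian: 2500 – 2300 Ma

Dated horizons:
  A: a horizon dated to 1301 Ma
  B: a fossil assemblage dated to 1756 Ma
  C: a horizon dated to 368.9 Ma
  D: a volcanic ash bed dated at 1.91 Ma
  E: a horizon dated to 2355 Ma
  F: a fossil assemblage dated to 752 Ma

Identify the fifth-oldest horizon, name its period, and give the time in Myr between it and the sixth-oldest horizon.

Sorted oldest-first by Ma: E (2355), B (1756), A (1301), F (752), C (368.9), D (1.91).
The fifth oldest is C at 368.9 Ma, which lies in 419.2–358.9 Ma: the Devonian.
The sixth oldest is D at 1.91 Ma; separation = |368.9 − 1.91| = 366.99 Myr.

C, in the Devonian; 366.99 million years to D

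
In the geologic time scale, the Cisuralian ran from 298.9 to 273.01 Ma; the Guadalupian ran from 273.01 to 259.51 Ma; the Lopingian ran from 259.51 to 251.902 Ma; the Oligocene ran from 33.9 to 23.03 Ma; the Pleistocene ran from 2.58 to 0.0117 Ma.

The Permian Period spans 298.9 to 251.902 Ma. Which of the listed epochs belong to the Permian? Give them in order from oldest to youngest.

Epochs with both bounds inside 298.9–251.902 Ma: Cisuralian (298.9–273.01), Guadalupian (273.01–259.51), Lopingian (259.51–251.902).

Cisuralian, Guadalupian, Lopingian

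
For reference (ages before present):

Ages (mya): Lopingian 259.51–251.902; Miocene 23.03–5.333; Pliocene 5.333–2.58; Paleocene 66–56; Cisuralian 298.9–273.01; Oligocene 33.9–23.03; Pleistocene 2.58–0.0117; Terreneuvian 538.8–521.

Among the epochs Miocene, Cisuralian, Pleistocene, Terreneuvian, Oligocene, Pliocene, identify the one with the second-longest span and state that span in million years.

Durations: Miocene 17.697; Cisuralian 25.89; Pleistocene 2.5683; Terreneuvian 17.8; Oligocene 10.87; Pliocene 2.753 Myr.
Sorted longest-first: Cisuralian (25.89), Terreneuvian (17.8), Miocene (17.697), Oligocene (10.87), Pliocene (2.753), Pleistocene (2.5683).
The second longest is Terreneuvian at 17.8 Myr.

Terreneuvian, 17.8 million years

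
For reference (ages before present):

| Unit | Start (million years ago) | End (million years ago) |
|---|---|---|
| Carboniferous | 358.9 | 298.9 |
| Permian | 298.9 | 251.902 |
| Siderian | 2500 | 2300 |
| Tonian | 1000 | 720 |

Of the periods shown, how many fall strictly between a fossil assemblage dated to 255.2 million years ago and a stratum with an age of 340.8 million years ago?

0

The older date is 340.8 Ma and the younger is 255.2 Ma.
No period both begins after 340.8 Ma and ends before 255.2 Ma, so the count is 0.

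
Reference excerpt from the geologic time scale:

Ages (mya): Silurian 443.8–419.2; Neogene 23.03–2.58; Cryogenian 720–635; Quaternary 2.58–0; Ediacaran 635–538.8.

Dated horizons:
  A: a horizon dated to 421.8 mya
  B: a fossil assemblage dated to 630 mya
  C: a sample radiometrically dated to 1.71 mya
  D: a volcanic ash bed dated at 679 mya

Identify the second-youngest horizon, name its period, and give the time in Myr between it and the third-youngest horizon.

Smaller Ma means younger, so youngest first: C 1.71 < A 421.8 < B 630 < D 679.
Counting 2 along gives A (421.8 Ma); the excerpt puts that inside the Silurian, 443.8–419.2 Ma.
Next in line is B (630 Ma), and 630 − 421.8 = 208.2 Myr.

A, in the Silurian; 208.2 million years to B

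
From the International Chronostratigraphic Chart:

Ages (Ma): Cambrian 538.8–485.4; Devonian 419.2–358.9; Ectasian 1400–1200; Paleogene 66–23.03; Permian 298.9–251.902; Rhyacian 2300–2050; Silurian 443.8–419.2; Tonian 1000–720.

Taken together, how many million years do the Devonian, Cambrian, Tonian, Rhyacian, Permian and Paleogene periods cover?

733.668 million years

Each duration: Devonian = 60.3; Cambrian = 53.4; Tonian = 280; Rhyacian = 250; Permian = 46.998; Paleogene = 42.97.
Sum: 60.3 + 53.4 + 280 + 250 + 46.998 + 42.97 = 733.668 Myr.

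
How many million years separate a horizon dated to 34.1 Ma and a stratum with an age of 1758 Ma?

1758 − 34.1 = 1723.9 million years.

1723.9 million years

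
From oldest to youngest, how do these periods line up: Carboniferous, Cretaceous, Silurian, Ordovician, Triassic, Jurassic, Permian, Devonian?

Ordovician, Silurian, Devonian, Carboniferous, Permian, Triassic, Jurassic, Cretaceous

Group by era (each group listed oldest first) — Paleozoic: Ordovician, Silurian, Devonian, Carboniferous, Permian; Mesozoic: Triassic, Jurassic, Cretaceous. The eras run Paleozoic → Mesozoic → Cenozoic. Concatenating the groups in that era order gives oldest to youngest directly.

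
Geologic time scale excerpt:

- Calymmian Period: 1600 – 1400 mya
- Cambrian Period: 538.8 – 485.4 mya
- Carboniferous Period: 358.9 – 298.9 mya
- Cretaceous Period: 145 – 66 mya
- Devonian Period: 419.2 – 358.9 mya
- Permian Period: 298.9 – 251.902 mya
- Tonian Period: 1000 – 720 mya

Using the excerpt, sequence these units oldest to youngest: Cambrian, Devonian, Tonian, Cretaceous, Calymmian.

Read off each span (Ma): Cambrian 538.8–485.4; Devonian 419.2–358.9; Tonian 1000–720; Cretaceous 145–66; Calymmian 1600–1400.
Larger Ma is older, so oldest→youngest is Calymmian, Tonian, Cambrian, Devonian, Cretaceous.

Calymmian, Tonian, Cambrian, Devonian, Cretaceous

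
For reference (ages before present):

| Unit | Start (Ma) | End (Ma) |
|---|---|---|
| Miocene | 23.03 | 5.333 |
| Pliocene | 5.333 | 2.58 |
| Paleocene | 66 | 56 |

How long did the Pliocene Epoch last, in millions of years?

2.753 million years

5.333 − 2.58 = 2.753 million years.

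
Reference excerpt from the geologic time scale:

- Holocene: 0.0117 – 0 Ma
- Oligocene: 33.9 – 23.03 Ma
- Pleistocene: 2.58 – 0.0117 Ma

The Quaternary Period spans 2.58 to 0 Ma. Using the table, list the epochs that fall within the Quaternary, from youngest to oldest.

Holocene, Pleistocene

Epochs with both bounds inside 2.58–0 Ma: Holocene (0.0117–0), Pleistocene (2.58–0.0117).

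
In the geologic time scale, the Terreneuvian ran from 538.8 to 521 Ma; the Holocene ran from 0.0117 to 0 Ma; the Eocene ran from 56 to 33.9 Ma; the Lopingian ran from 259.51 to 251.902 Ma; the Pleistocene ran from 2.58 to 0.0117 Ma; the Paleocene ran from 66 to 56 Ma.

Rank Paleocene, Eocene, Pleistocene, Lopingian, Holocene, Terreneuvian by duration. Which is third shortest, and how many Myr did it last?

Lopingian, 7.608 million years

Durations: Paleocene 10; Eocene 22.1; Pleistocene 2.5683; Lopingian 7.608; Holocene 0.0117; Terreneuvian 17.8 Myr.
Sorted shortest-first: Holocene (0.0117), Pleistocene (2.5683), Lopingian (7.608), Paleocene (10), Terreneuvian (17.8), Eocene (22.1).
The third shortest is Lopingian at 7.608 Myr.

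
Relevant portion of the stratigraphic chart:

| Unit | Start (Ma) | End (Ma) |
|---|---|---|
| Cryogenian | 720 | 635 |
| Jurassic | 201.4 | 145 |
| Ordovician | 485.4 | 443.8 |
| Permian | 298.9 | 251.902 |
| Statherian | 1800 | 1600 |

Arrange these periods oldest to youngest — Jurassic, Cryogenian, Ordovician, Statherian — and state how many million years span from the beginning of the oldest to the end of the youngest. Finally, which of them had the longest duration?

Statherian, Cryogenian, Ordovician, Jurassic; total span 1655 Myr; longest is Statherian

From the excerpt: Jurassic 201.4–145; Cryogenian 720–635; Ordovician 485.4–443.8; Statherian 1800–1600 (Ma).
Larger Ma is earlier, so the oldest is Statherian and the youngest is Jurassic; oldest to youngest: Statherian, Cryogenian, Ordovician, Jurassic.
Oldest start 1800 minus youngest end 145 gives 1655 Myr overall.
Individual lengths (start − end): Cryogenian 85; Ordovician 41.6; Jurassic 56.4; Statherian 200. The largest is Statherian at 200 Myr.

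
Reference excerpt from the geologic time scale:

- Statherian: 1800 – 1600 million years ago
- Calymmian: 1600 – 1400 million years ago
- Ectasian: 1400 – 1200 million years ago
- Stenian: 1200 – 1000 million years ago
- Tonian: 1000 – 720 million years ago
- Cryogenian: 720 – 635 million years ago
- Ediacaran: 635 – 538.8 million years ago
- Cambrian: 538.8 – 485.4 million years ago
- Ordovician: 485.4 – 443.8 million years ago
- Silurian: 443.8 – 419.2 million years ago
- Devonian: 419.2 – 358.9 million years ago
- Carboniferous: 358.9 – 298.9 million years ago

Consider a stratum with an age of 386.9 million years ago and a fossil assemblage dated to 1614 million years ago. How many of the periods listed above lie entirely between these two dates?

9

1614 Ma sits inside the Statherian (1800–1600) and 386.9 Ma inside the Devonian (419.2–358.9); neither of those is wholly between the two dates.
The listed periods lying completely between them are Calymmian, Ectasian, Stenian, Tonian, Cryogenian, Ediacaran, Cambrian, Ordovician, Silurian — 9 in all.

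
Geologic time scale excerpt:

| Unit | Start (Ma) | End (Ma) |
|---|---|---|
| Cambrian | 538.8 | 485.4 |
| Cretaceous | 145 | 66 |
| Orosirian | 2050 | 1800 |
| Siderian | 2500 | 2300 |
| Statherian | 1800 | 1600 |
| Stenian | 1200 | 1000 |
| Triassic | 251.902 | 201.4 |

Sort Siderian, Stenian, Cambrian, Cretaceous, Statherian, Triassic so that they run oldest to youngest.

Siderian → Statherian → Stenian → Cambrian → Triassic → Cretaceous

Sorting by start age (descending Ma, since larger Ma = older): Siderian start 2500, Statherian start 1800, Stenian start 1200, Cambrian start 538.8, Triassic start 251.902, Cretaceous start 145.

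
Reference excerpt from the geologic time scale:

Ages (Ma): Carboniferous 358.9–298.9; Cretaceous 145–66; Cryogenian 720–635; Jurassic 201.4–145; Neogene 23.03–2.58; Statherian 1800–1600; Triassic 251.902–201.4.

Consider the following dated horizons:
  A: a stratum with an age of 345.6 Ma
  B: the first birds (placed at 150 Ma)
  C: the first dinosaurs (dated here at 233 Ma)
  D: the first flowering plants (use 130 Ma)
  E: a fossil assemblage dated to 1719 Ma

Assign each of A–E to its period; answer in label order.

A — Carboniferous; B — Jurassic; C — Triassic; D — Cretaceous; E — Statherian

A: 345.6 Ma lies in 358.9–298.9 Ma, so Carboniferous.
B: 150 Ma lies in 201.4–145 Ma, so Jurassic.
C: 233 Ma lies in 251.902–201.4 Ma, so Triassic.
D: 130 Ma lies in 145–66 Ma, so Cretaceous.
E: 1719 Ma lies in 1800–1600 Ma, so Statherian.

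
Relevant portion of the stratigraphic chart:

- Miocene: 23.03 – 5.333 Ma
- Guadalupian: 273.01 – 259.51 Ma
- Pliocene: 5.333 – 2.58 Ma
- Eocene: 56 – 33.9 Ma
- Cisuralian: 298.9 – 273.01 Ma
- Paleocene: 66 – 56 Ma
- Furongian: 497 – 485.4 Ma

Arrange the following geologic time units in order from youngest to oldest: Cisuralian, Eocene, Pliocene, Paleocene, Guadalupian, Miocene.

Pliocene → Miocene → Eocene → Paleocene → Guadalupian → Cisuralian

Sorting by start age (ascending Ma, since larger Ma = older): Pliocene began 5.333, Miocene began 23.03, Eocene began 56, Paleocene began 66, Guadalupian began 273.01, Cisuralian began 298.9.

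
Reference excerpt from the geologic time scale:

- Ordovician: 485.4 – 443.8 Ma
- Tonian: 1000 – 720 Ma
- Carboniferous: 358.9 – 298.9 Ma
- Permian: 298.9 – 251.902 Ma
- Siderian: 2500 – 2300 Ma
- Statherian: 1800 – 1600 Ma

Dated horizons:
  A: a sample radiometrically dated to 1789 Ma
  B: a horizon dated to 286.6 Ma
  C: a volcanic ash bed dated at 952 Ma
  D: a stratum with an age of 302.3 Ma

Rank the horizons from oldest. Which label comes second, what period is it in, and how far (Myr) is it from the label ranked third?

C, in the Tonian; 649.7 million years to D

Sorted oldest-first by Ma: A (1789), C (952), D (302.3), B (286.6).
The second oldest is C at 952 Ma, which lies in 1000–720 Ma: the Tonian.
The third oldest is D at 302.3 Ma; separation = |952 − 302.3| = 649.7 Myr.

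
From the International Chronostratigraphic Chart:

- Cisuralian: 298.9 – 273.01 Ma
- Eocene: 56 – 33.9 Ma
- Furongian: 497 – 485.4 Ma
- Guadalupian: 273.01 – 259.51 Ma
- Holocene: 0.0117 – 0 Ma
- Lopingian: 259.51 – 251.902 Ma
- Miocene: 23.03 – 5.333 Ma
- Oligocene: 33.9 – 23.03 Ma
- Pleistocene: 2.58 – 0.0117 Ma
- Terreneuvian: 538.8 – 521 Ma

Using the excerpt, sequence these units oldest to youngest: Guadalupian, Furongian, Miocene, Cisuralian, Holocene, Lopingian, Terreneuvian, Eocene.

Terreneuvian, Furongian, Cisuralian, Guadalupian, Lopingian, Eocene, Miocene, Holocene

Read off each span (Ma): Guadalupian 273.01–259.51; Furongian 497–485.4; Miocene 23.03–5.333; Cisuralian 298.9–273.01; Holocene 0.0117–0; Lopingian 259.51–251.902; Terreneuvian 538.8–521; Eocene 56–33.9.
Larger Ma is older, so oldest→youngest is Terreneuvian, Furongian, Cisuralian, Guadalupian, Lopingian, Eocene, Miocene, Holocene.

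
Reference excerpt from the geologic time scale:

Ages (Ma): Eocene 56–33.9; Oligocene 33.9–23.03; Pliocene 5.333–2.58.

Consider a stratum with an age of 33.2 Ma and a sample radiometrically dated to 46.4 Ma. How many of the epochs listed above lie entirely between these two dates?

0

The older date is 46.4 Ma and the younger is 33.2 Ma.
No epoch both begins after 46.4 Ma and ends before 33.2 Ma, so the count is 0.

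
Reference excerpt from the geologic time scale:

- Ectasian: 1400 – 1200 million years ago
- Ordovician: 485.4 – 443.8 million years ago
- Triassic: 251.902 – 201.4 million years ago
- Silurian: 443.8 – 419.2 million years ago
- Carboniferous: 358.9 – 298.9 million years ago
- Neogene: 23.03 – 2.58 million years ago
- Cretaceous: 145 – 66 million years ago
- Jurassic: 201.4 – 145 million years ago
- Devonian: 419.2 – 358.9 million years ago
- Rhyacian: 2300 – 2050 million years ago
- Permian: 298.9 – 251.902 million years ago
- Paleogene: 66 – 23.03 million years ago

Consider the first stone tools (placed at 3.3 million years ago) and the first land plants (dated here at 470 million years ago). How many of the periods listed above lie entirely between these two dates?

8

470 Ma sits inside the Ordovician (485.4–443.8) and 3.3 Ma inside the Neogene (23.03–2.58); neither of those is wholly between the two dates.
The listed periods lying completely between them are Silurian, Devonian, Carboniferous, Permian, Triassic, Jurassic, Cretaceous, Paleogene — 8 in all.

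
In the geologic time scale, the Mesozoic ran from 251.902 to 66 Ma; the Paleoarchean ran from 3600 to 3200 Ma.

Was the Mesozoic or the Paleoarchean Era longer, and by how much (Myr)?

Paleoarchean, by 214.098 million years

Mesozoic: 251.902 − 66 = 185.902 Myr.
Paleoarchean: 3600 − 3200 = 400 Myr.
Difference: 400 − 185.902 = 214.098 Myr, so the Paleoarchean was longer.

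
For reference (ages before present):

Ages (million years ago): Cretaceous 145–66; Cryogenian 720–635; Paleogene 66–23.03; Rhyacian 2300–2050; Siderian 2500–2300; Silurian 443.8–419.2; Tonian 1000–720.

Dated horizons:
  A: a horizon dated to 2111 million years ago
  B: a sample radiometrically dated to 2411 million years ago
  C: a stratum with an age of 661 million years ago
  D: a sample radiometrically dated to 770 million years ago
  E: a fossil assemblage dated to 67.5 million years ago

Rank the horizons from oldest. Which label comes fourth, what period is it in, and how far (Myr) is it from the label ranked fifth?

Larger Ma means older, so oldest first: B 2411 > A 2111 > D 770 > C 661 > E 67.5.
Counting 4 along gives C (661 Ma); the excerpt puts that inside the Cryogenian, 720–635 Ma.
Next in line is E (67.5 Ma), and 661 − 67.5 = 593.5 Myr.

C, in the Cryogenian; 593.5 million years to E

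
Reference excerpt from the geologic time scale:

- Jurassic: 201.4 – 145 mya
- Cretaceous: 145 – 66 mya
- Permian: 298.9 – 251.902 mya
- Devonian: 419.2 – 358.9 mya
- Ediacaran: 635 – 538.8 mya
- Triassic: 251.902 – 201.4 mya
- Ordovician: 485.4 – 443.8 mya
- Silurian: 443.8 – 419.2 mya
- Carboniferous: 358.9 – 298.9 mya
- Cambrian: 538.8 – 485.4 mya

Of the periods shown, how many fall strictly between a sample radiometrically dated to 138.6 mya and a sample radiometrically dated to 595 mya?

8

The older date is 595 Ma and the younger is 138.6 Ma.
Periods with start < 595 and end > 138.6 Ma: Cambrian (538.8–485.4), Ordovician (485.4–443.8), Silurian (443.8–419.2), Devonian (419.2–358.9), Carboniferous (358.9–298.9), Permian (298.9–251.902), Triassic (251.902–201.4), Jurassic (201.4–145).
That is 8 complete periods.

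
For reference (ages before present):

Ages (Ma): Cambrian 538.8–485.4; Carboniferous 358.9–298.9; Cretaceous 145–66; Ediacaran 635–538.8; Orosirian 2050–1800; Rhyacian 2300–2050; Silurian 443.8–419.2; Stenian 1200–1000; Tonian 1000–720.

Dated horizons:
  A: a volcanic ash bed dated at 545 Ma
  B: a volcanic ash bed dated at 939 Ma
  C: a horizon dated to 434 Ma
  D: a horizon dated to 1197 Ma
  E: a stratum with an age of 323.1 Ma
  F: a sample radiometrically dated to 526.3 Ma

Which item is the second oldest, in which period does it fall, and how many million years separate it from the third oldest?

Larger Ma means older, so oldest first: D 1197 > B 939 > A 545 > F 526.3 > C 434 > E 323.1.
Counting 2 along gives B (939 Ma); the excerpt puts that inside the Tonian, 1000–720 Ma.
Next in line is A (545 Ma), and 939 − 545 = 394 Myr.

B, in the Tonian; 394 million years to A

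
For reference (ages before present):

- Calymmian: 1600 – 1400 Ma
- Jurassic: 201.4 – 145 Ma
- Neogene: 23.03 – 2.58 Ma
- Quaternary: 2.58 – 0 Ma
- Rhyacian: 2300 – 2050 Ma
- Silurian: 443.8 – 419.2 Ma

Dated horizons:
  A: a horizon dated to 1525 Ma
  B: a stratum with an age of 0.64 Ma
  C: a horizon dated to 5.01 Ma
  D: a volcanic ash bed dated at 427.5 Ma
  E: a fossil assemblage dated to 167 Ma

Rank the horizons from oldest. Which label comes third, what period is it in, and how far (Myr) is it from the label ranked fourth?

E, in the Jurassic; 161.99 million years to C

Larger Ma means older, so oldest first: A 1525 > D 427.5 > E 167 > C 5.01 > B 0.64.
Counting 3 along gives E (167 Ma); the excerpt puts that inside the Jurassic, 201.4–145 Ma.
Next in line is C (5.01 Ma), and 167 − 5.01 = 161.99 Myr.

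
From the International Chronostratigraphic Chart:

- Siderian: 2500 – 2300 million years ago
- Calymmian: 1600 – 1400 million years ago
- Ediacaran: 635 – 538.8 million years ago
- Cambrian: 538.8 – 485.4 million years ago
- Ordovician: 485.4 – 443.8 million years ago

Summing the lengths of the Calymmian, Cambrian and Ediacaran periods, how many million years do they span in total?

349.6 million years

Duration is start − end for each: (1600 − 1400) + (538.8 − 485.4) + (635 − 538.8).
That is 200 + 53.4 + 96.2, which totals 349.6 million years.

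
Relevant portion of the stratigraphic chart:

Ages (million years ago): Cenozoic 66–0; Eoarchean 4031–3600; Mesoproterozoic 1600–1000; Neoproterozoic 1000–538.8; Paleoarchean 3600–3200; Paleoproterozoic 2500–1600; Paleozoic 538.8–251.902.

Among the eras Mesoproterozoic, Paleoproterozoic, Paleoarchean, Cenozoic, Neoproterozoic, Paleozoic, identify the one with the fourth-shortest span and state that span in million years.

Neoproterozoic, 461.2 million years

Durations: Mesoproterozoic 600; Paleoproterozoic 900; Paleoarchean 400; Cenozoic 66; Neoproterozoic 461.2; Paleozoic 286.898 Myr.
Sorted shortest-first: Cenozoic (66), Paleozoic (286.898), Paleoarchean (400), Neoproterozoic (461.2), Mesoproterozoic (600), Paleoproterozoic (900).
The fourth shortest is Neoproterozoic at 461.2 Myr.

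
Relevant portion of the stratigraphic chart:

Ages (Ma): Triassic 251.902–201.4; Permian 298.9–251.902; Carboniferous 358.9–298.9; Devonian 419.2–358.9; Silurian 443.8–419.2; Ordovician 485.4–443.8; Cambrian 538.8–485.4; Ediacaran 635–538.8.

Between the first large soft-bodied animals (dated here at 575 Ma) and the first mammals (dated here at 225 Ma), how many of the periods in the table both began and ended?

6

The older date is 575 Ma and the younger is 225 Ma.
Periods with start < 575 and end > 225 Ma: Cambrian (538.8–485.4), Ordovician (485.4–443.8), Silurian (443.8–419.2), Devonian (419.2–358.9), Carboniferous (358.9–298.9), Permian (298.9–251.902).
That is 6 complete periods.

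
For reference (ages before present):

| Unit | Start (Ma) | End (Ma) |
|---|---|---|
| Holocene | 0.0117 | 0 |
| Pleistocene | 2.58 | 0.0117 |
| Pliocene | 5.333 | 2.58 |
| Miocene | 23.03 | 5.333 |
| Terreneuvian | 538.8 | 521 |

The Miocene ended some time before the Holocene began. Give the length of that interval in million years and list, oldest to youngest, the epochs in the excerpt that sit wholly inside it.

5.3213 million years; Pliocene, Pleistocene

End of Miocene = 5.333 Ma; start of Holocene = 0.0117 Ma.
Gap = 5.333 − 0.0117 = 5.3213 Myr.
Epochs wholly inside 5.333–0.0117 Ma: Pliocene (5.333–2.58), Pleistocene (2.58–0.0117).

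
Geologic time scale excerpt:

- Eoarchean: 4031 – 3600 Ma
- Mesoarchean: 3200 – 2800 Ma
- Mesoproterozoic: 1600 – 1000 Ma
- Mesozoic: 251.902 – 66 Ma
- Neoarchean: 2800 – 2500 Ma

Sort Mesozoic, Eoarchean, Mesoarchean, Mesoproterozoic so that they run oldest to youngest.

Read off each span (Ma): Mesozoic 251.902–66; Eoarchean 4031–3600; Mesoarchean 3200–2800; Mesoproterozoic 1600–1000.
Larger Ma is older, so oldest→youngest is Eoarchean, Mesoarchean, Mesoproterozoic, Mesozoic.

Eoarchean, Mesoarchean, Mesoproterozoic, Mesozoic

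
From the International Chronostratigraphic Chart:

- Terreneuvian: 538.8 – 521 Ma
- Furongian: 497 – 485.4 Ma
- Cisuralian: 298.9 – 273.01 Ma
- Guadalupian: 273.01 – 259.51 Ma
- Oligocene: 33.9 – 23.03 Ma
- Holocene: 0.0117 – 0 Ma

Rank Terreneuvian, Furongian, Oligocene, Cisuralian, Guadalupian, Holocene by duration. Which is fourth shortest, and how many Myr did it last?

Durations: Terreneuvian 17.8; Furongian 11.6; Oligocene 10.87; Cisuralian 25.89; Guadalupian 13.5; Holocene 0.0117 Myr.
Sorted shortest-first: Holocene (0.0117), Oligocene (10.87), Furongian (11.6), Guadalupian (13.5), Terreneuvian (17.8), Cisuralian (25.89).
The fourth shortest is Guadalupian at 13.5 Myr.

Guadalupian, 13.5 million years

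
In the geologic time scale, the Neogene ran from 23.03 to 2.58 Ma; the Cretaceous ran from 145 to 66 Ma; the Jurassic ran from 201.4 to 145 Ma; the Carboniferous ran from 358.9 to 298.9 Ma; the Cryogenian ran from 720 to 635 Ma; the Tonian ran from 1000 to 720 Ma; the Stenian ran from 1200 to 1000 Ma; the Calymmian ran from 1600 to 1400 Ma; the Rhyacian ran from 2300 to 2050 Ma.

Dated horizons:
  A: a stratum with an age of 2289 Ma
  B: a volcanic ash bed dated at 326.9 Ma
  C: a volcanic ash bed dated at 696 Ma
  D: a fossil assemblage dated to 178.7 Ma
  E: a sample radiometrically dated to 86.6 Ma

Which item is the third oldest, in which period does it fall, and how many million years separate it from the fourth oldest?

Larger Ma means older, so oldest first: A 2289 > C 696 > B 326.9 > D 178.7 > E 86.6.
Counting 3 along gives B (326.9 Ma); the excerpt puts that inside the Carboniferous, 358.9–298.9 Ma.
Next in line is D (178.7 Ma), and 326.9 − 178.7 = 148.2 Myr.

B, in the Carboniferous; 148.2 million years to D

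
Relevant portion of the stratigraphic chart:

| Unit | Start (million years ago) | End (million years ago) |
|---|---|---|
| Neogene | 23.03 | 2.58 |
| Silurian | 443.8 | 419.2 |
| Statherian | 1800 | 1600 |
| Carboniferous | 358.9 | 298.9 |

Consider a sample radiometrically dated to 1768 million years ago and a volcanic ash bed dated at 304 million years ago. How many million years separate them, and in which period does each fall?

1464 million years apart; the first in the Statherian, the second in the Carboniferous

Elapsed time: 1768 − 304 = 1464 Myr.
1768 Ma lies within 1800–1600 Ma: Statherian.
304 Ma lies within 358.9–298.9 Ma: Carboniferous.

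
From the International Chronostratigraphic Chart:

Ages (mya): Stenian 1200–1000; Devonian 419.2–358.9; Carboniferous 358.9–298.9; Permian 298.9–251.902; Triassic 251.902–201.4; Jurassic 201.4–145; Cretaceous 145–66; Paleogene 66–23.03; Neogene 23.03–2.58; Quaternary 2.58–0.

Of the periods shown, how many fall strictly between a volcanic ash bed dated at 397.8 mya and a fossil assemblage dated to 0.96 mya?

397.8 Ma sits inside the Devonian (419.2–358.9) and 0.96 Ma inside the Quaternary (2.58–0); neither of those is wholly between the two dates.
The listed periods lying completely between them are Carboniferous, Permian, Triassic, Jurassic, Cretaceous, Paleogene, Neogene — 7 in all.

7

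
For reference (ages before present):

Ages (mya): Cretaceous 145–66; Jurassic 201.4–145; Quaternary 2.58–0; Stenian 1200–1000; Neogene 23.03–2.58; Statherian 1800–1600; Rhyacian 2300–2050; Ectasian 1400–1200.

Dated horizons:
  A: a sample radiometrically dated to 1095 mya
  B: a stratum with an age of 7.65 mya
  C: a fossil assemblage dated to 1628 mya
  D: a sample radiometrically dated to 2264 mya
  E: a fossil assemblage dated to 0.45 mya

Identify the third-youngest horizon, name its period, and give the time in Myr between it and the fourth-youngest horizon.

Sorted youngest-first by Ma: E (0.45), B (7.65), A (1095), C (1628), D (2264).
The third youngest is A at 1095 Ma, which lies in 1200–1000 Ma: the Stenian.
The fourth youngest is C at 1628 Ma; separation = |1095 − 1628| = 533 Myr.

A, in the Stenian; 533 million years to C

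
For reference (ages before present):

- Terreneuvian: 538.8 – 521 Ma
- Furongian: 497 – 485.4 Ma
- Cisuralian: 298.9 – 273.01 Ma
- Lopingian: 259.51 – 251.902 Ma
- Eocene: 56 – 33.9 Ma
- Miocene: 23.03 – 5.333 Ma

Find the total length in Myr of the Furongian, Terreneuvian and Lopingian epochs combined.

Each duration: Furongian = 11.6; Terreneuvian = 17.8; Lopingian = 7.608.
Sum: 11.6 + 17.8 + 7.608 = 37.008 Myr.

37.008 million years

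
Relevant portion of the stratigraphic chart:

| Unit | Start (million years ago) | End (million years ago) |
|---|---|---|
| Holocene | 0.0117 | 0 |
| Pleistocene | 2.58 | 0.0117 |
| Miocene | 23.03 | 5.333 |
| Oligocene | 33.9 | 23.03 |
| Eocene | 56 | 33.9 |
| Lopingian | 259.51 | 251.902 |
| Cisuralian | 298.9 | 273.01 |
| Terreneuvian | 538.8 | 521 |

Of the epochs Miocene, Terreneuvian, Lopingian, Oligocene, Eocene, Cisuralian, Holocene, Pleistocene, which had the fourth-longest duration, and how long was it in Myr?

Durations: Miocene 17.697; Terreneuvian 17.8; Lopingian 7.608; Oligocene 10.87; Eocene 22.1; Cisuralian 25.89; Holocene 0.0117; Pleistocene 2.5683 Myr.
Sorted longest-first: Cisuralian (25.89), Eocene (22.1), Terreneuvian (17.8), Miocene (17.697), Oligocene (10.87), Lopingian (7.608), Pleistocene (2.5683), Holocene (0.0117).
The fourth longest is Miocene at 17.697 Myr.

Miocene, 17.697 million years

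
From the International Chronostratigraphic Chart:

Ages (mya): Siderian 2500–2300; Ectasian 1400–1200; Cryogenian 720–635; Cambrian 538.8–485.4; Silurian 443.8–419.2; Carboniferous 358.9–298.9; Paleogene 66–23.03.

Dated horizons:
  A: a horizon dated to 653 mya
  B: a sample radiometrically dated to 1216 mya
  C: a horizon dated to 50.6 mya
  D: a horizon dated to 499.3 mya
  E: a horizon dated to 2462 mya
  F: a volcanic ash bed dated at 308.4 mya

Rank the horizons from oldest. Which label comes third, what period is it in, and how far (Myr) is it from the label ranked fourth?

Larger Ma means older, so oldest first: E 2462 > B 1216 > A 653 > D 499.3 > F 308.4 > C 50.6.
Counting 3 along gives A (653 Ma); the excerpt puts that inside the Cryogenian, 720–635 Ma.
Next in line is D (499.3 Ma), and 653 − 499.3 = 153.7 Myr.

A, in the Cryogenian; 153.7 million years to D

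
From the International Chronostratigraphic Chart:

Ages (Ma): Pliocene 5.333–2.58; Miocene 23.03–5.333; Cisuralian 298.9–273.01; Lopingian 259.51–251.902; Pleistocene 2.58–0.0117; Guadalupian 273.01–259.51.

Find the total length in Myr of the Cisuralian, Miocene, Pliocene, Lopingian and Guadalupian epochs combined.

67.448 million years

Duration is start − end for each: (298.9 − 273.01) + (23.03 − 5.333) + (5.333 − 2.58) + (259.51 − 251.902) + (273.01 − 259.51).
That is 25.89 + 17.697 + 2.753 + 7.608 + 13.5, which totals 67.448 million years.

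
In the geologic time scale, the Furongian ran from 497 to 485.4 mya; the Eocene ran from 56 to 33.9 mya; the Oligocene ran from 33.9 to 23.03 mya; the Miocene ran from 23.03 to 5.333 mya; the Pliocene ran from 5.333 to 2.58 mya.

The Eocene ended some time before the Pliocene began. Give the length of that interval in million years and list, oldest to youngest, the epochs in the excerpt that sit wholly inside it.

28.567 million years; Oligocene, Miocene

End of Eocene = 33.9 Ma; start of Pliocene = 5.333 Ma.
Gap = 33.9 − 5.333 = 28.567 Myr.
Epochs wholly inside 33.9–5.333 Ma: Oligocene (33.9–23.03), Miocene (23.03–5.333).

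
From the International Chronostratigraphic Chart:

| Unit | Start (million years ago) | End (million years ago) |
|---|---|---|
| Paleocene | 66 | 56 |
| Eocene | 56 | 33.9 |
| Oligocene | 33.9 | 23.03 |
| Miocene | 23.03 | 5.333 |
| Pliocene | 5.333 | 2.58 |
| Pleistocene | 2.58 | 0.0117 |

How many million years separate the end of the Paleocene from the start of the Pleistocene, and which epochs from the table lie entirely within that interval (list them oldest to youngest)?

53.42 million years; Eocene, Oligocene, Miocene, Pliocene

End of Paleocene = 56 Ma; start of Pleistocene = 2.58 Ma.
Gap = 56 − 2.58 = 53.42 Myr.
Epochs wholly inside 56–2.58 Ma: Eocene (56–33.9), Oligocene (33.9–23.03), Miocene (23.03–5.333), Pliocene (5.333–2.58).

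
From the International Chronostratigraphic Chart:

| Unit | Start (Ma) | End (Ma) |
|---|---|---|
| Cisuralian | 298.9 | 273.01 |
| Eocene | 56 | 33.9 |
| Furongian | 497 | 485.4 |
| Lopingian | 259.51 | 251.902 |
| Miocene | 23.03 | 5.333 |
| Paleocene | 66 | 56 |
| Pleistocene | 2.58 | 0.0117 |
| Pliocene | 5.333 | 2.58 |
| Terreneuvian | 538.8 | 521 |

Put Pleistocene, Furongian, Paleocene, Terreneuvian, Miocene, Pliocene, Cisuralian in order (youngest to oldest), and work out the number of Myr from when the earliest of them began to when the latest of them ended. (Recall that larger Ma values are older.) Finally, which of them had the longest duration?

Pleistocene → Pliocene → Miocene → Paleocene → Cisuralian → Furongian → Terreneuvian; total span 538.7883 Myr; longest is Cisuralian

From the excerpt: Pleistocene 2.58–0.0117; Furongian 497–485.4; Paleocene 66–56; Terreneuvian 538.8–521; Miocene 23.03–5.333; Pliocene 5.333–2.58; Cisuralian 298.9–273.01 (Ma).
Larger Ma is earlier, so the oldest is Terreneuvian and the youngest is Pleistocene; youngest to oldest: Pleistocene, Pliocene, Miocene, Paleocene, Cisuralian, Furongian, Terreneuvian.
Oldest start 538.8 minus youngest end 0.0117 gives 538.7883 Myr overall.
Individual lengths (start − end): Pliocene 2.753; Cisuralian 25.89; Terreneuvian 17.8; Furongian 11.6; Miocene 17.697; Pleistocene 2.5683; Paleocene 10. The largest is Cisuralian at 25.89 Myr.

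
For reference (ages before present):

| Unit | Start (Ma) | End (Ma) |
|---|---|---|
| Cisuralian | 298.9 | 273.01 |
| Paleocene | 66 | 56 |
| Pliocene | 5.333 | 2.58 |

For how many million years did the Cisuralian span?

25.89 million years

298.9 − 273.01 = 25.89 million years.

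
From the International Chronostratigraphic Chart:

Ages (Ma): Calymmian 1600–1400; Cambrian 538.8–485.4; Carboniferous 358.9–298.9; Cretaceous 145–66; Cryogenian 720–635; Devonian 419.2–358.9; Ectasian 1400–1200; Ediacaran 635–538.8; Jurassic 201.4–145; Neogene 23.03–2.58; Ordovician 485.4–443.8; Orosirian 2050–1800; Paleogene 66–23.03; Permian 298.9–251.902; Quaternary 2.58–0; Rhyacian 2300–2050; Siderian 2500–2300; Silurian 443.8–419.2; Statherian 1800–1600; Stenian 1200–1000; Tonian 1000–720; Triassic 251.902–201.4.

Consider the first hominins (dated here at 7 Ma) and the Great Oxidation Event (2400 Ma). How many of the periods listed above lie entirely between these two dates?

The older date is 2400 Ma and the younger is 7 Ma.
Periods with start < 2400 and end > 7 Ma: Rhyacian (2300–2050), Orosirian (2050–1800), Statherian (1800–1600), Calymmian (1600–1400), Ectasian (1400–1200), Stenian (1200–1000), Tonian (1000–720), Cryogenian (720–635), Ediacaran (635–538.8), Cambrian (538.8–485.4), Ordovician (485.4–443.8), Silurian (443.8–419.2), Devonian (419.2–358.9), Carboniferous (358.9–298.9), Permian (298.9–251.902), Triassic (251.902–201.4), Jurassic (201.4–145), Cretaceous (145–66), Paleogene (66–23.03).
That is 19 complete periods.

19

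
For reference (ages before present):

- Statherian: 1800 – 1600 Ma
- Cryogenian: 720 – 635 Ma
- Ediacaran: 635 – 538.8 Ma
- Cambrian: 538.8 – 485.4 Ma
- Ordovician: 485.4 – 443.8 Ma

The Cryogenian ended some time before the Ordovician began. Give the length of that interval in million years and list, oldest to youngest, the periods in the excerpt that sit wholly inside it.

End of Cryogenian = 635 Ma; start of Ordovician = 485.4 Ma.
Gap = 635 − 485.4 = 149.6 Myr.
Periods wholly inside 635–485.4 Ma: Ediacaran (635–538.8), Cambrian (538.8–485.4).

149.6 million years; Ediacaran, Cambrian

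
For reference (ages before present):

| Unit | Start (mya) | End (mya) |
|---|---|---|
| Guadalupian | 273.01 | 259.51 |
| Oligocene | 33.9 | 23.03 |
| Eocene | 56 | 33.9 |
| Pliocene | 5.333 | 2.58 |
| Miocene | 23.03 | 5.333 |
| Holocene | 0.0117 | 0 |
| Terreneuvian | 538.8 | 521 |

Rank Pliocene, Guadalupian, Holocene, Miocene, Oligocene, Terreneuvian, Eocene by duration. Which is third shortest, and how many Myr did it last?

Oligocene, 10.87 million years

Durations: Pliocene 2.753; Guadalupian 13.5; Holocene 0.0117; Miocene 17.697; Oligocene 10.87; Terreneuvian 17.8; Eocene 22.1 Myr.
Sorted shortest-first: Holocene (0.0117), Pliocene (2.753), Oligocene (10.87), Guadalupian (13.5), Miocene (17.697), Terreneuvian (17.8), Eocene (22.1).
The third shortest is Oligocene at 10.87 Myr.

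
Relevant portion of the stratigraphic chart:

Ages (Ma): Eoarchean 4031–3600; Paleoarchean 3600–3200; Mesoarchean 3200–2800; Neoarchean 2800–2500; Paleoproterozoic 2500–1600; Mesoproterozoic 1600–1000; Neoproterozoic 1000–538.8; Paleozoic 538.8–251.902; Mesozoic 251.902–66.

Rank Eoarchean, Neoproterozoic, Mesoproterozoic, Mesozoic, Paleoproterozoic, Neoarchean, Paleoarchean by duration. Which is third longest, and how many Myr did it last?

Durations: Eoarchean 431; Neoproterozoic 461.2; Mesoproterozoic 600; Mesozoic 185.902; Paleoproterozoic 900; Neoarchean 300; Paleoarchean 400 Myr.
Sorted longest-first: Paleoproterozoic (900), Mesoproterozoic (600), Neoproterozoic (461.2), Eoarchean (431), Paleoarchean (400), Neoarchean (300), Mesozoic (185.902).
The third longest is Neoproterozoic at 461.2 Myr.

Neoproterozoic, 461.2 million years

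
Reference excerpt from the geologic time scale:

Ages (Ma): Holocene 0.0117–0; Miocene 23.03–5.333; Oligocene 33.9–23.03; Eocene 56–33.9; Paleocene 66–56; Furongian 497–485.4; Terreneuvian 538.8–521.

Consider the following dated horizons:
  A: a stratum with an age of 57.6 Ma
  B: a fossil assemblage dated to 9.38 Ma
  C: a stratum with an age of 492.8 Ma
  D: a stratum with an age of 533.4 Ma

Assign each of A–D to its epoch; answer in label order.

A: 57.6 Ma lies in 66–56 Ma, so Paleocene.
B: 9.38 Ma lies in 23.03–5.333 Ma, so Miocene.
C: 492.8 Ma lies in 497–485.4 Ma, so Furongian.
D: 533.4 Ma lies in 538.8–521 Ma, so Terreneuvian.

A — Paleocene; B — Miocene; C — Furongian; D — Terreneuvian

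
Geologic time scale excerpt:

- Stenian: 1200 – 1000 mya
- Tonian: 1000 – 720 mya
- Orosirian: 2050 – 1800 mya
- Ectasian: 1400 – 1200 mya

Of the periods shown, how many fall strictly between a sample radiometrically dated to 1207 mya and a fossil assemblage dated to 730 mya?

1207 Ma sits inside the Ectasian (1400–1200) and 730 Ma inside the Tonian (1000–720); neither of those is wholly between the two dates.
The listed periods lying completely between them are Stenian — 1 in all.

1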